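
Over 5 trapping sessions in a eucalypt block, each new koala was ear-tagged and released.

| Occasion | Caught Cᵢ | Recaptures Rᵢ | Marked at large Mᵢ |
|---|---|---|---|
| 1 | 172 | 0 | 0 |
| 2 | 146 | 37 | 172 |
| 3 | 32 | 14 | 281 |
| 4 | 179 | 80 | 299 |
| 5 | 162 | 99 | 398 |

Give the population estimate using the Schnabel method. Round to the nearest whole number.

Σ MᵢCᵢ = 0·172 + 172·146 + 281·32 + 299·179 + 398·162 = 0 + 25112 + 8992 + 53521 + 64476 = 152101
Σ Rᵢ = 0 + 37 + 14 + 80 + 99 = 230
N̂ = 152101 / 230 ≈ 661.3 → 661

N ≈ 661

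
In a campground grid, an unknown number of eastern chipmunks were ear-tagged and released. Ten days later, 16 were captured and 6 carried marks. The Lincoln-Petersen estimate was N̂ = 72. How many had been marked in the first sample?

From N = M·C/R: M = N·R / C = 72·6 / 16 = 432 / 16 = 27.

M = 27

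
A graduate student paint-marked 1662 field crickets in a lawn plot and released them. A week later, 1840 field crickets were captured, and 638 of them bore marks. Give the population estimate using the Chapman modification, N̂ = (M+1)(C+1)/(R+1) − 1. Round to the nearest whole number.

N̂ = (1662+1)(1840+1)/(638+1) − 1 = 1663·1841/639 − 1
= 3061583/639 − 1 ≈ 4791.2 − 1 ≈ 4790.2 → 4790

N ≈ 4790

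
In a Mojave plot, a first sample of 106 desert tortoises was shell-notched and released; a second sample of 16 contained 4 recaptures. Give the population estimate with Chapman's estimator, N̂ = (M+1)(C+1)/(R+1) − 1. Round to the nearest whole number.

N ≈ 363

N̂ = (106+1)(16+1)/(4+1) − 1 = 107·17/5 − 1
= 1819/5 − 1 ≈ 363.8 − 1 ≈ 362.8 → 363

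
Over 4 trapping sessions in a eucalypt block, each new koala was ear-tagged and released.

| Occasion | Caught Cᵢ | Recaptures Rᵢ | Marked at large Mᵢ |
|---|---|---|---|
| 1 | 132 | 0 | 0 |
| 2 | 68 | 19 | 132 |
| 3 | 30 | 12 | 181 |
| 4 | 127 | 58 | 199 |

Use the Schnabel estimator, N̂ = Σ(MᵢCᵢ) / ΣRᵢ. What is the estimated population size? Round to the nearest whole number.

Σ MᵢCᵢ = 0·132 + 132·68 + 181·30 + 199·127 = 0 + 8976 + 5430 + 25273 = 39679
Σ Rᵢ = 0 + 19 + 12 + 58 = 89
N̂ = 39679 / 89 ≈ 445.8 → 446

N ≈ 446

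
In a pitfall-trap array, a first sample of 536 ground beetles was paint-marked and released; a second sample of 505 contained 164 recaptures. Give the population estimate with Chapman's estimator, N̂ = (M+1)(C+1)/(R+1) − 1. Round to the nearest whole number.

N̂ = (536+1)(505+1)/(164+1) − 1 = 537·506/165 − 1
= 271722/165 − 1 ≈ 1646.8 − 1 ≈ 1645.8 → 1646

N ≈ 1646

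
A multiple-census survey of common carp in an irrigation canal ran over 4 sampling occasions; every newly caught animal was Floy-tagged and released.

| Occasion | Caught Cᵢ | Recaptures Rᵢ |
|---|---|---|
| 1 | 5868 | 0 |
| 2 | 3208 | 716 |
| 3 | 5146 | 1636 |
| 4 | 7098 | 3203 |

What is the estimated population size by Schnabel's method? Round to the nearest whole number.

N ≈ 26,300

Marked at large before each occasion: Mᵢ = Σⱼ<ᵢ (Cⱼ − Rⱼ) → M1=0, M2=5868, M3=8360, M4=11870
Σ MᵢCᵢ = 0·5868 + 5868·3208 + 8360·5146 + 11870·7098 = 0 + 18824544 + 43020560 + 84253260 = 146098364
Σ Rᵢ = 0 + 716 + 1636 + 3203 = 5555
N̂ = 146098364 / 5555 ≈ 26300.3 → 26300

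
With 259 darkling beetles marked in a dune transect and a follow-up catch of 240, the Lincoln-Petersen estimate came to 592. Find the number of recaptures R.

From N = M·C/R: R = M·C / N = 259·240 / 592 = 62160 / 592 = 105.

R = 105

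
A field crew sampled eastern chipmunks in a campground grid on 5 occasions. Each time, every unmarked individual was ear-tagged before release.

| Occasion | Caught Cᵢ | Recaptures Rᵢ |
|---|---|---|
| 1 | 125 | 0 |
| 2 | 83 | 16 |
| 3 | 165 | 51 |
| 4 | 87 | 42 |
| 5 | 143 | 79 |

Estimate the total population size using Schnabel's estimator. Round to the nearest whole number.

N ≈ 632

Marked at large before each occasion: Mᵢ = Σⱼ<ᵢ (Cⱼ − Rⱼ) → M1=0, M2=125, M3=192, M4=306, M5=351
Σ MᵢCᵢ = 0·125 + 125·83 + 192·165 + 306·87 + 351·143 = 0 + 10375 + 31680 + 26622 + 50193 = 118870
Σ Rᵢ = 0 + 16 + 51 + 42 + 79 = 188
N̂ = 118870 / 188 ≈ 632.3 → 632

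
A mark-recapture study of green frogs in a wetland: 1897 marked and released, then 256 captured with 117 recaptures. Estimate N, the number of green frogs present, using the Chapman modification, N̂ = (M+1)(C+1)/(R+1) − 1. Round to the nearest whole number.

N ≈ 4133

N̂ = (1897+1)(256+1)/(117+1) − 1 = 1898·257/118 − 1
= 487786/118 − 1 ≈ 4133.8 − 1 ≈ 4132.8 → 4133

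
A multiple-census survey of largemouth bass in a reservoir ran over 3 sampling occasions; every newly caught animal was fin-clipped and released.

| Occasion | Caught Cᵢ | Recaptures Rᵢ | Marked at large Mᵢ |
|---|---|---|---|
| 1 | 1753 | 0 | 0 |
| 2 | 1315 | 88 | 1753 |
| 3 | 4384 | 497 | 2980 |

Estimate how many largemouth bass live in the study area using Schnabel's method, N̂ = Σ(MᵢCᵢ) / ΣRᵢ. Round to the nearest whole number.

N ≈ 26,273

Σ MᵢCᵢ = 0·1753 + 1753·1315 + 2980·4384 = 0 + 2305195 + 13064320 = 15369515
Σ Rᵢ = 0 + 88 + 497 = 585
N̂ = 15369515 / 585 ≈ 26272.7 → 26273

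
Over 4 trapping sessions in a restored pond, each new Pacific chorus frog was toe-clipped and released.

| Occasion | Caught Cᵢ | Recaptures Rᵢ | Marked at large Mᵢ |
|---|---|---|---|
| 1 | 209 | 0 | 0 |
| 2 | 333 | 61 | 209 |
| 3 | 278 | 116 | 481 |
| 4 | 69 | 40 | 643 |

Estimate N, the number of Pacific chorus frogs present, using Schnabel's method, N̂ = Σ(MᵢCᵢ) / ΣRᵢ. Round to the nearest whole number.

N ≈ 1141

Σ MᵢCᵢ = 0·209 + 209·333 + 481·278 + 643·69 = 0 + 69597 + 133718 + 44367 = 247682
Σ Rᵢ = 0 + 61 + 116 + 40 = 217
N̂ = 247682 / 217 ≈ 1141.4 → 1141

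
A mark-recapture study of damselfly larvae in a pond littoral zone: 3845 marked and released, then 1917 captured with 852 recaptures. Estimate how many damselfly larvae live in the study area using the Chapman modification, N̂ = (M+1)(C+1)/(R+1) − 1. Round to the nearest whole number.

N ≈ 8647

N̂ = (3845+1)(1917+1)/(852+1) − 1 = 3846·1918/853 − 1
= 7376628/853 − 1 ≈ 8647.9 − 1 ≈ 8646.9 → 8647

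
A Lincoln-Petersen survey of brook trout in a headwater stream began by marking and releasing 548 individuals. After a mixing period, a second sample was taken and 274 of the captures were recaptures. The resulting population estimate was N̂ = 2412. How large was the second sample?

C = 1206

From N = M·C/R: C = N·R / M = 2412·274 / 548 = 660888 / 548 = 1206.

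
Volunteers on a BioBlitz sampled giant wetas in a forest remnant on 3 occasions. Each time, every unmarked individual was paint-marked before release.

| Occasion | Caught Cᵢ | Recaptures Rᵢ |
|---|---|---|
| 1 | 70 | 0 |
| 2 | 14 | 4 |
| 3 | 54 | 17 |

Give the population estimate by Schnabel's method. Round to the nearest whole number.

N ≈ 252

Marked at large before each occasion: Mᵢ = Σⱼ<ᵢ (Cⱼ − Rⱼ) → M1=0, M2=70, M3=80
Σ MᵢCᵢ = 0·70 + 70·14 + 80·54 = 0 + 980 + 4320 = 5300
Σ Rᵢ = 0 + 4 + 17 = 21
N̂ = 5300 / 21 ≈ 252.4 → 252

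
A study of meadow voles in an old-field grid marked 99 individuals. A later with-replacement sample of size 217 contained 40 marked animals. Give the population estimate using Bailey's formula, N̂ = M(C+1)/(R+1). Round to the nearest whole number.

N̂ = 99·(217+1)/(40+1) = 99·218/41 = 21582/41 ≈ 526.4 → 526

N ≈ 526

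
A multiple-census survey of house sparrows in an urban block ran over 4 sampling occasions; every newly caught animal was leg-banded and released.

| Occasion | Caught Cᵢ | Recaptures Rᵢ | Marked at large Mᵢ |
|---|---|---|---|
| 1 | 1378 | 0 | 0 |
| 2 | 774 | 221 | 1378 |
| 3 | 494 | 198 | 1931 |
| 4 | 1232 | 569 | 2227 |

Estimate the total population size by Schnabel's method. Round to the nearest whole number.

N ≈ 4822

Σ MᵢCᵢ = 0·1378 + 1378·774 + 1931·494 + 2227·1232 = 0 + 1066572 + 953914 + 2743664 = 4764150
Σ Rᵢ = 0 + 221 + 198 + 569 = 988
N̂ = 4764150 / 988 ≈ 4822.0 → 4822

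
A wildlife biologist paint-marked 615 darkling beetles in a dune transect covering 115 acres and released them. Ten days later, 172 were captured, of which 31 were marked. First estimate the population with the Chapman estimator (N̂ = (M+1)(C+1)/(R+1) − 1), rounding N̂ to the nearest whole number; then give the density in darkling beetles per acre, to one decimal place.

N̂ = 616·173/32 − 1 = 106568/32 − 1 ≈ 3329.2 → 3329
Density = N̂ / area = 3329 / 115 ≈ 28.948 → 28.9 per acre

density ≈ 28.9 darkling beetles per acre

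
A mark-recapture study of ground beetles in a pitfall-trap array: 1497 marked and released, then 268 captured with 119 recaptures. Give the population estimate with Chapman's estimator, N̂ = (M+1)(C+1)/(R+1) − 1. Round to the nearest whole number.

N ≈ 3357

N̂ = (1497+1)(268+1)/(119+1) − 1 = 1498·269/120 − 1
= 402962/120 − 1 ≈ 3358.0 − 1 ≈ 3357.0 → 3357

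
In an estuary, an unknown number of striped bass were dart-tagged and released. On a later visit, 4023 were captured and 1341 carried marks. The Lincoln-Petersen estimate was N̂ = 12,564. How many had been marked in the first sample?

M = 4188

From N = M·C/R: M = N·R / C = 12564·1341 / 4023 = 16848324 / 4023 = 4188.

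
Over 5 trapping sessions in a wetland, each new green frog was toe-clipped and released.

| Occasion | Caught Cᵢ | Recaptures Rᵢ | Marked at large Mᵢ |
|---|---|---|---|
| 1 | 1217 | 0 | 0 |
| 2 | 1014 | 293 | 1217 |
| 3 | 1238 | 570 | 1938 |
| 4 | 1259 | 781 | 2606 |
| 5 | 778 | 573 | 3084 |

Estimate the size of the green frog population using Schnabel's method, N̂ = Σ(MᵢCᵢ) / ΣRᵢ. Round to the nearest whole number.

N ≈ 4201

Σ MᵢCᵢ = 0·1217 + 1217·1014 + 1938·1238 + 2606·1259 + 3084·778 = 0 + 1234038 + 2399244 + 3280954 + 2399352 = 9313588
Σ Rᵢ = 0 + 293 + 570 + 781 + 573 = 2217
N̂ = 9313588 / 2217 ≈ 4201.0 → 4201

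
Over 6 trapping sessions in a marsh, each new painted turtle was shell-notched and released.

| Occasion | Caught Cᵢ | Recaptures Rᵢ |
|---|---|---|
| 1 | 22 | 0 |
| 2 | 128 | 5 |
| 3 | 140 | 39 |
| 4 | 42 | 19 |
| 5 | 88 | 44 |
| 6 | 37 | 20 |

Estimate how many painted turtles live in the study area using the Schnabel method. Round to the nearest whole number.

N ≈ 541

Marked at large before each occasion: Mᵢ = Σⱼ<ᵢ (Cⱼ − Rⱼ) → M1=0, M2=22, M3=145, M4=246, M5=269, M6=313
Σ MᵢCᵢ = 0·22 + 22·128 + 145·140 + 246·42 + 269·88 + 313·37 = 0 + 2816 + 20300 + 10332 + 23672 + 11581 = 68701
Σ Rᵢ = 0 + 5 + 39 + 19 + 44 + 20 = 127
N̂ = 68701 / 127 ≈ 541.0 → 541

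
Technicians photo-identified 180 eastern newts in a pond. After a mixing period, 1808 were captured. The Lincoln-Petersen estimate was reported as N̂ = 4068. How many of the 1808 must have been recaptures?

R = 80

From N = M·C/R: R = M·C / N = 180·1808 / 4068 = 325440 / 4068 = 80.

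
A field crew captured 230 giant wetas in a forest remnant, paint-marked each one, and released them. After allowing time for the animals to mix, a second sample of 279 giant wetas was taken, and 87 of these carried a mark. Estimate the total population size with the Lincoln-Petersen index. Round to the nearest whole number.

N = (230 × 279) / 87 = 64170 / 87 ≈ 737.6 → 738

N ≈ 738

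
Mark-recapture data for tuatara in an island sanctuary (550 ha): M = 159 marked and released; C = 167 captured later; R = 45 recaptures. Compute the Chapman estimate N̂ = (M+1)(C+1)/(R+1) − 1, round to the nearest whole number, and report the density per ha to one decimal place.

N̂ = 160·168/46 − 1 = 26880/46 − 1 ≈ 583.3 → 583
Density = N̂ / area = 583 / 550 ≈ 1.06 → 1.1 per ha

density ≈ 1.1 tuatara per ha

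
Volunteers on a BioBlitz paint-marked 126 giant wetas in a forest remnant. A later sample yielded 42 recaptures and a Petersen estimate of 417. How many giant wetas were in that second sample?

C = 139

From N = M·C/R: C = N·R / M = 417·42 / 126 = 17514 / 126 = 139.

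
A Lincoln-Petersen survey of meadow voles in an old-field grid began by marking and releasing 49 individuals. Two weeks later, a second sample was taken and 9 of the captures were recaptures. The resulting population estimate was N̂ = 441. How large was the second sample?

From N = M·C/R: C = N·R / M = 441·9 / 49 = 3969 / 49 = 81.

C = 81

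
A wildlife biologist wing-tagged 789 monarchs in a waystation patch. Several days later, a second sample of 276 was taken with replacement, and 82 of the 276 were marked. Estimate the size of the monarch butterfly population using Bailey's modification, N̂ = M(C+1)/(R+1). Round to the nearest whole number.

N̂ = 789·(276+1)/(82+1) = 789·277/83 = 218553/83 ≈ 2633.2 → 2633

N ≈ 2633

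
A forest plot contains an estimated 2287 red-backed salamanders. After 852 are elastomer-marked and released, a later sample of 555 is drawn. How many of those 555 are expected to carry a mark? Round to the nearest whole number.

The marked fraction of the population is 852/2287, so in a sample of 555 expect C·(M/N) marked.
E[R] = 852 × 555 / 2287 = 472860 / 2287 ≈ 206.8 → 207

expected recaptures ≈ 207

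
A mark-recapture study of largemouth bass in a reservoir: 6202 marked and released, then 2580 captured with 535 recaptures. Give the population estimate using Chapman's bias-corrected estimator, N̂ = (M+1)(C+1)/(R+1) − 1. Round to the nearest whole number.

N ≈ 29,868

N̂ = (6202+1)(2580+1)/(535+1) − 1 = 6203·2581/536 − 1
= 16009943/536 − 1 ≈ 29869.3 − 1 ≈ 29868.3 → 29868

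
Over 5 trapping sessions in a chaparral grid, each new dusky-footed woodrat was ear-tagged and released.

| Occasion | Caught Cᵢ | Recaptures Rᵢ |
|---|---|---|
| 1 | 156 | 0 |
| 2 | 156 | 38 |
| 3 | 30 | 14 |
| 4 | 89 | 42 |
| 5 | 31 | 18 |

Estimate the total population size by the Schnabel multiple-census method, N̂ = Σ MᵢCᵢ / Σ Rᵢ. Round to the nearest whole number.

Marked at large before each occasion: Mᵢ = Σⱼ<ᵢ (Cⱼ − Rⱼ) → M1=0, M2=156, M3=274, M4=290, M5=337
Σ MᵢCᵢ = 0·156 + 156·156 + 274·30 + 290·89 + 337·31 = 0 + 24336 + 8220 + 25810 + 10447 = 68813
Σ Rᵢ = 0 + 38 + 14 + 42 + 18 = 112
N̂ = 68813 / 112 ≈ 614.4 → 614

N ≈ 614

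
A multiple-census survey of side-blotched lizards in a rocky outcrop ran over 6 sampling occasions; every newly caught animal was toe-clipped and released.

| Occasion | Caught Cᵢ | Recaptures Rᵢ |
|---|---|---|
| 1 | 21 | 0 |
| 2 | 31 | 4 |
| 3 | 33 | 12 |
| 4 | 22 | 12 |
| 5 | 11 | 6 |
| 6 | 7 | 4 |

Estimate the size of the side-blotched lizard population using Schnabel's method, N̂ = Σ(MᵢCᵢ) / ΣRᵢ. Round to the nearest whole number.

N ≈ 137

Marked at large before each occasion: Mᵢ = Σⱼ<ᵢ (Cⱼ − Rⱼ) → M1=0, M2=21, M3=48, M4=69, M5=79, M6=84
Σ MᵢCᵢ = 0·21 + 21·31 + 48·33 + 69·22 + 79·11 + 84·7 = 0 + 651 + 1584 + 1518 + 869 + 588 = 5210
Σ Rᵢ = 0 + 4 + 12 + 12 + 6 + 4 = 38
N̂ = 5210 / 38 ≈ 137.1 → 137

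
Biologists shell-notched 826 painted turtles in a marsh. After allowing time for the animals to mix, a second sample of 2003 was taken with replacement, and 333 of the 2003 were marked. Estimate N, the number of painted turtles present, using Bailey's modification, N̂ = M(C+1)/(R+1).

N = 4956

N̂ = 826·(2003+1)/(333+1) = 826·2004/334 = 1655304/334 = 4956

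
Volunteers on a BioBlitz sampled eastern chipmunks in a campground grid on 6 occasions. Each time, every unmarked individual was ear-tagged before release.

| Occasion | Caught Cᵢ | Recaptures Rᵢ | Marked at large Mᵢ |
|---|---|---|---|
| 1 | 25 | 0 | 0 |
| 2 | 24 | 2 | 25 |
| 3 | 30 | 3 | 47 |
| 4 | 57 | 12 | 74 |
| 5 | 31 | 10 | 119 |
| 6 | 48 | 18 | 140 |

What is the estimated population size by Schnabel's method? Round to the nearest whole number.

N ≈ 370

Σ MᵢCᵢ = 0·25 + 25·24 + 47·30 + 74·57 + 119·31 + 140·48 = 0 + 600 + 1410 + 4218 + 3689 + 6720 = 16637
Σ Rᵢ = 0 + 2 + 3 + 12 + 10 + 18 = 45
N̂ = 16637 / 45 ≈ 369.7 → 370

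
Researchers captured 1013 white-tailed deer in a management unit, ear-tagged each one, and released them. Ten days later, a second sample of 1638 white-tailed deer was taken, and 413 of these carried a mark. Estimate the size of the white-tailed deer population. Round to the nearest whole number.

The marked fraction in the recapture sample should equal the marked fraction in the population: 413/1638 = 1013/N.
N = (1013 × 1638) / 413 = 1659294 / 413 ≈ 4017.7 → 4018

N ≈ 4018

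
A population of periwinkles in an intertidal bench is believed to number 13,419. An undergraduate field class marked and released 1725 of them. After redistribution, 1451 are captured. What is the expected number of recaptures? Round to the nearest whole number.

Expected recaptures E[R] = M·C / N.
E[R] = 1725 × 1451 / 13419 = 2502975 / 13419 ≈ 186.5 → 187

expected recaptures ≈ 187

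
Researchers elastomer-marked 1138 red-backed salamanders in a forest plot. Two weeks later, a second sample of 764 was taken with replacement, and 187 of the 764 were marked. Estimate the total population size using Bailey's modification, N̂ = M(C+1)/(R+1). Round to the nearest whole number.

N̂ = 1138·(764+1)/(187+1) = 1138·765/188 = 870570/188 ≈ 4630.7 → 4631

N ≈ 4631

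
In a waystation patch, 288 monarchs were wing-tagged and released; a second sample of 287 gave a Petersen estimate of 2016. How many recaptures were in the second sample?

R = 41

From N = M·C/R: R = M·C / N = 288·287 / 2016 = 82656 / 2016 = 41.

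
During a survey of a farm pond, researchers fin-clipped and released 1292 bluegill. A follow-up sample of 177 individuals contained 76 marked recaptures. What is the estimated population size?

Lincoln-Petersen assumes M/N = R/C, so N = M·C / R.
N = (1292 × 177) / 76 = 228684 / 76 = 3009

N = 3009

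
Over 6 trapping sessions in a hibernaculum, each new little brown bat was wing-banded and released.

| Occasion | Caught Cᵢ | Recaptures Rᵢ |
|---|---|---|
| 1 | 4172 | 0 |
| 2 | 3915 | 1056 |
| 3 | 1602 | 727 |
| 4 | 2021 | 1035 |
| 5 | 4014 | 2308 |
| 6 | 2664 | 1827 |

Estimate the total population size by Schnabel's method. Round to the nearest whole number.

Marked at large before each occasion: Mᵢ = Σⱼ<ᵢ (Cⱼ − Rⱼ) → M1=0, M2=4172, M3=7031, M4=7906, M5=8892, M6=10598
Σ MᵢCᵢ = 0·4172 + 4172·3915 + 7031·1602 + 7906·2021 + 8892·4014 + 10598·2664 = 0 + 16333380 + 11263662 + 15978026 + 35692488 + 28233072 = 107500628
Σ Rᵢ = 0 + 1056 + 727 + 1035 + 2308 + 1827 = 6953
N̂ = 107500628 / 6953 ≈ 15461.0 → 15461

N ≈ 15,461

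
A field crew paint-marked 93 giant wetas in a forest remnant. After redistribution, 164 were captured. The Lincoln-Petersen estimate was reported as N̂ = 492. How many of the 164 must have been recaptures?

From N = M·C/R: R = M·C / N = 93·164 / 492 = 15252 / 492 = 31.

R = 31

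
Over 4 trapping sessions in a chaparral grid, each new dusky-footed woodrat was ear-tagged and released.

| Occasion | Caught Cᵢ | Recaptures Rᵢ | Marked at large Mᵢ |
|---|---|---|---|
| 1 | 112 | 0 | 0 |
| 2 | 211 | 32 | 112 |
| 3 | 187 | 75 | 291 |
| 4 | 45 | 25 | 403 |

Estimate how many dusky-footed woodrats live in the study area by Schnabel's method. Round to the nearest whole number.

N ≈ 729

Σ MᵢCᵢ = 0·112 + 112·211 + 291·187 + 403·45 = 0 + 23632 + 54417 + 18135 = 96184
Σ Rᵢ = 0 + 32 + 75 + 25 = 132
N̂ = 96184 / 132 ≈ 728.7 → 729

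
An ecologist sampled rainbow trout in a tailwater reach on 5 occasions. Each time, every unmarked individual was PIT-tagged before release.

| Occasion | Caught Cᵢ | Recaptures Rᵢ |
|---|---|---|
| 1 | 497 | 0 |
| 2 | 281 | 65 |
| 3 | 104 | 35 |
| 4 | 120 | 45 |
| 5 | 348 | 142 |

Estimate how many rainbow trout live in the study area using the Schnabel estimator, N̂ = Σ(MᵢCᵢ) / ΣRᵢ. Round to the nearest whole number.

N ≈ 2111

Marked at large before each occasion: Mᵢ = Σⱼ<ᵢ (Cⱼ − Rⱼ) → M1=0, M2=497, M3=713, M4=782, M5=857
Σ MᵢCᵢ = 0·497 + 497·281 + 713·104 + 782·120 + 857·348 = 0 + 139657 + 74152 + 93840 + 298236 = 605885
Σ Rᵢ = 0 + 65 + 35 + 45 + 142 = 287
N̂ = 605885 / 287 ≈ 2111.1 → 2111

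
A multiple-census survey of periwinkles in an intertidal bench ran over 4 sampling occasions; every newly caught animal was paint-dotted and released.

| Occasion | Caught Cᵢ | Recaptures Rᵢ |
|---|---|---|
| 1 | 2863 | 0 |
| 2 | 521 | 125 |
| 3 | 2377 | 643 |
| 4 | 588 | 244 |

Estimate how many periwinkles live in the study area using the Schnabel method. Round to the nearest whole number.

N ≈ 12,030

Marked at large before each occasion: Mᵢ = Σⱼ<ᵢ (Cⱼ − Rⱼ) → M1=0, M2=2863, M3=3259, M4=4993
Σ MᵢCᵢ = 0·2863 + 2863·521 + 3259·2377 + 4993·588 = 0 + 1491623 + 7746643 + 2935884 = 12174150
Σ Rᵢ = 0 + 125 + 643 + 244 = 1012
N̂ = 12174150 / 1012 ≈ 12029.8 → 12030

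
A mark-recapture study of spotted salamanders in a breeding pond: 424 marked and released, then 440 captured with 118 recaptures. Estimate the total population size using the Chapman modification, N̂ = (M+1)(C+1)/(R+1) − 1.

N̂ = (424+1)(440+1)/(118+1) − 1 = 425·441/119 − 1
= 187425/119 − 1 = 1575 − 1 = 1574

N = 1574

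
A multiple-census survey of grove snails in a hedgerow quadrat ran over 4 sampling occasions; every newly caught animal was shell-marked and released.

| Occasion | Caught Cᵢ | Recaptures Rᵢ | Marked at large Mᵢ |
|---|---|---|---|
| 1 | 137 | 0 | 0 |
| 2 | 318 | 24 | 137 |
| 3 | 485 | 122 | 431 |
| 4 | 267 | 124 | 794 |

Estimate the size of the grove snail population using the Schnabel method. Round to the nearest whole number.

N ≈ 1721

Σ MᵢCᵢ = 0·137 + 137·318 + 431·485 + 794·267 = 0 + 43566 + 209035 + 211998 = 464599
Σ Rᵢ = 0 + 24 + 122 + 124 = 270
N̂ = 464599 / 270 ≈ 1720.7 → 1721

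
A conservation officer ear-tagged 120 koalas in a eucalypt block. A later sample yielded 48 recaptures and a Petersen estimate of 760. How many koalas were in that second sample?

C = 304

From N = M·C/R: C = N·R / M = 760·48 / 120 = 36480 / 120 = 304.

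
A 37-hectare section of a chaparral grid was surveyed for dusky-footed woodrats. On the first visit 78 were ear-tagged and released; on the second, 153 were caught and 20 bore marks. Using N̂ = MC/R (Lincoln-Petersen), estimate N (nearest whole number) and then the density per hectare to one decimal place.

density ≈ 16.1 dusky-footed woodrats per hectare

N̂ = 78·153/20 = 11934/20 ≈ 596.7 → 597
Density = N̂ / area = 597 / 37 ≈ 16.14 → 16.1 per hectare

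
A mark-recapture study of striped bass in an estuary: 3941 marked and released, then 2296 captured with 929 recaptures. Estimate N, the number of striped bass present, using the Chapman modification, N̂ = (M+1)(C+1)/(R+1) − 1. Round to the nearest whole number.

N̂ = (3941+1)(2296+1)/(929+1) − 1 = 3942·2297/930 − 1
= 9054774/930 − 1 ≈ 9736.3 − 1 ≈ 9735.3 → 9735

N ≈ 9735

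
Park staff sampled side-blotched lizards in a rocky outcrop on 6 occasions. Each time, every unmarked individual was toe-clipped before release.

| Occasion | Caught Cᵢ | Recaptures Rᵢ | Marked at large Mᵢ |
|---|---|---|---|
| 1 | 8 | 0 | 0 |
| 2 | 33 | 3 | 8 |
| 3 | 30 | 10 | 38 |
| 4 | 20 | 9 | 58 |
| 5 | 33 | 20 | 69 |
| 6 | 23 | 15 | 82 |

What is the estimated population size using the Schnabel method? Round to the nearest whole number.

Σ MᵢCᵢ = 0·8 + 8·33 + 38·30 + 58·20 + 69·33 + 82·23 = 0 + 264 + 1140 + 1160 + 2277 + 1886 = 6727
Σ Rᵢ = 0 + 3 + 10 + 9 + 20 + 15 = 57
N̂ = 6727 / 57 ≈ 118.0 → 118

N ≈ 118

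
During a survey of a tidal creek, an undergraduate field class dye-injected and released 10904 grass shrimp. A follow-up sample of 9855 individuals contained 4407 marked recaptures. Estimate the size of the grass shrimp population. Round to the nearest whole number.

The marked fraction in the recapture sample should equal the marked fraction in the population: 4407/9855 = 10904/N.
N = (10904 × 9855) / 4407 = 107458920 / 4407 ≈ 24383.7 → 24384

N ≈ 24,384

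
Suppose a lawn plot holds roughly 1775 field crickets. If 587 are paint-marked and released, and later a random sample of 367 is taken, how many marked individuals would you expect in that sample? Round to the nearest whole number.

expected recaptures ≈ 121

The marked fraction of the population is 587/1775, so in a sample of 367 expect C·(M/N) marked.
E[R] = 587 × 367 / 1775 = 215429 / 1775 ≈ 121.4 → 121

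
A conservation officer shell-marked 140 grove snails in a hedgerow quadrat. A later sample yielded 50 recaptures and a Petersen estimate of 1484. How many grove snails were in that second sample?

C = 530

From N = M·C/R: C = N·R / M = 1484·50 / 140 = 74200 / 140 = 530.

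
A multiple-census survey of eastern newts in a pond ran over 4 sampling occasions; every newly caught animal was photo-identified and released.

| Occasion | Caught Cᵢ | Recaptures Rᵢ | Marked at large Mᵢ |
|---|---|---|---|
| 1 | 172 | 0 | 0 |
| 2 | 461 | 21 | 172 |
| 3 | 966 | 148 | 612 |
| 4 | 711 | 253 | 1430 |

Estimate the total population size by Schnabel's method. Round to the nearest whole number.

Σ MᵢCᵢ = 0·172 + 172·461 + 612·966 + 1430·711 = 0 + 79292 + 591192 + 1016730 = 1687214
Σ Rᵢ = 0 + 21 + 148 + 253 = 422
N̂ = 1687214 / 422 ≈ 3998.1 → 3998

N ≈ 3998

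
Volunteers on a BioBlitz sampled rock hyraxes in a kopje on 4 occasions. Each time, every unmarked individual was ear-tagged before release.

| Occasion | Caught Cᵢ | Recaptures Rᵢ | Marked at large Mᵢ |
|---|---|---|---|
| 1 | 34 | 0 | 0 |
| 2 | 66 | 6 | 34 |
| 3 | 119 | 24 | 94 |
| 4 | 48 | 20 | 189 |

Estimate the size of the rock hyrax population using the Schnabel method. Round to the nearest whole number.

N ≈ 450

Σ MᵢCᵢ = 0·34 + 34·66 + 94·119 + 189·48 = 0 + 2244 + 11186 + 9072 = 22502
Σ Rᵢ = 0 + 6 + 24 + 20 = 50
N̂ = 22502 / 50 ≈ 450.0 → 450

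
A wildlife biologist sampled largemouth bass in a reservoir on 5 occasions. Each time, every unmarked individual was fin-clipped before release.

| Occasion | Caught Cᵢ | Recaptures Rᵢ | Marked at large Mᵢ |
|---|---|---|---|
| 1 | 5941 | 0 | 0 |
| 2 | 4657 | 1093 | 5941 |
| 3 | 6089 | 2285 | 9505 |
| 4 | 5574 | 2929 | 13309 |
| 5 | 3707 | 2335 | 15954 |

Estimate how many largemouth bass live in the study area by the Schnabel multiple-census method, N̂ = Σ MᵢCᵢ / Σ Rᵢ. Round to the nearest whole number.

N ≈ 25,326

Σ MᵢCᵢ = 0·5941 + 5941·4657 + 9505·6089 + 13309·5574 + 15954·3707 = 0 + 27667237 + 57875945 + 74184366 + 59141478 = 218869026
Σ Rᵢ = 0 + 1093 + 2285 + 2929 + 2335 = 8642
N̂ = 218869026 / 8642 ≈ 25326.2 → 25326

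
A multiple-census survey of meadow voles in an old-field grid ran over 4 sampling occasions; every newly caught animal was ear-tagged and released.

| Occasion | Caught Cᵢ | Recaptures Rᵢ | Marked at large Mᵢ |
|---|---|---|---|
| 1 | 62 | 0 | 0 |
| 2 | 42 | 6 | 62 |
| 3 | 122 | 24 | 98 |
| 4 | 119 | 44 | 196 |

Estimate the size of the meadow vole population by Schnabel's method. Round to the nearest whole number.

Σ MᵢCᵢ = 0·62 + 62·42 + 98·122 + 196·119 = 0 + 2604 + 11956 + 23324 = 37884
Σ Rᵢ = 0 + 6 + 24 + 44 = 74
N̂ = 37884 / 74 ≈ 511.9 → 512

N ≈ 512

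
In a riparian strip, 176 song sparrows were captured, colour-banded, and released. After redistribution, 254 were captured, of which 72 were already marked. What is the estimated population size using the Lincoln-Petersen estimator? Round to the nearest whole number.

N ≈ 621

If marked individuals mix randomly, R/C ≈ M/N, giving N ≈ M·C/R.
N = (176 × 254) / 72 = 44704 / 72 ≈ 620.9 → 621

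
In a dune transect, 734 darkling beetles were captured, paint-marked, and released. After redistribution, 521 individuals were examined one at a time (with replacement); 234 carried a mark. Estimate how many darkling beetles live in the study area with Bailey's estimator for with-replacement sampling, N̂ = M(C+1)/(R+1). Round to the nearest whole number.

N ≈ 1630

N̂ = 734·(521+1)/(234+1) = 734·522/235 = 383148/235 ≈ 1630.4 → 1630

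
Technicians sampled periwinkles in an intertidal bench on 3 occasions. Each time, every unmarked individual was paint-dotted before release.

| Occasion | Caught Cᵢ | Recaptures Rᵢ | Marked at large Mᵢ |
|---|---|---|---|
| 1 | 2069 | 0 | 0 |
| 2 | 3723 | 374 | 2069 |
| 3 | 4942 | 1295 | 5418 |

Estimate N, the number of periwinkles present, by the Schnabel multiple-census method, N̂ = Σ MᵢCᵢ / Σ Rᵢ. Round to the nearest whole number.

N ≈ 20,658

Σ MᵢCᵢ = 0·2069 + 2069·3723 + 5418·4942 = 0 + 7702887 + 26775756 = 34478643
Σ Rᵢ = 0 + 374 + 1295 = 1669
N̂ = 34478643 / 1669 ≈ 20658.3 → 20658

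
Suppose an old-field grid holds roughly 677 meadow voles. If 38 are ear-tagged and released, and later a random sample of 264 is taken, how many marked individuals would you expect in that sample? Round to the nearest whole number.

expected recaptures ≈ 15

The marked fraction of the population is 38/677, so in a sample of 264 expect C·(M/N) marked.
E[R] = 38 × 264 / 677 = 10032 / 677 ≈ 14.8 → 15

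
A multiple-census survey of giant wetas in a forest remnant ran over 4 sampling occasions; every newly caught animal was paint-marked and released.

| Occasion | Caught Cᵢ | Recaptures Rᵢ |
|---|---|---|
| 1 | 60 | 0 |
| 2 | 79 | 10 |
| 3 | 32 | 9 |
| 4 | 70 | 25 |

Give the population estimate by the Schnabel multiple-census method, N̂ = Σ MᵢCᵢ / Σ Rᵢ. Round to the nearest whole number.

Marked at large before each occasion: Mᵢ = Σⱼ<ᵢ (Cⱼ − Rⱼ) → M1=0, M2=60, M3=129, M4=152
Σ MᵢCᵢ = 0·60 + 60·79 + 129·32 + 152·70 = 0 + 4740 + 4128 + 10640 = 19508
Σ Rᵢ = 0 + 10 + 9 + 25 = 44
N̂ = 19508 / 44 ≈ 443.4 → 443

N ≈ 443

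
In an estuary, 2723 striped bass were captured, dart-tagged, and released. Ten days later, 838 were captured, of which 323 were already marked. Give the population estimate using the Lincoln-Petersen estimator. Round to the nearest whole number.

N ≈ 7065

N = (2723 × 838) / 323 = 2281874 / 323 ≈ 7064.6 → 7065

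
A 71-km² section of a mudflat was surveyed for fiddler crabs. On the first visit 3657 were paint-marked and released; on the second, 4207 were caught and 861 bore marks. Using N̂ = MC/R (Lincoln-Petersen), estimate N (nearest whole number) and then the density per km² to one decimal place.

density ≈ 251.7 fiddler crabs per km²

N̂ = 3657·4207/861 = 15384999/861 ≈ 17868.8 → 17869
Density = N̂ / area = 17869 / 71 ≈ 251.68 → 251.7 per km²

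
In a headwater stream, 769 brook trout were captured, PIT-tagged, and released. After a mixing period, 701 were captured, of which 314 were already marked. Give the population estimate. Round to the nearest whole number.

N ≈ 1717

N = (769 × 701) / 314 = 539069 / 314 ≈ 1716.8 → 1717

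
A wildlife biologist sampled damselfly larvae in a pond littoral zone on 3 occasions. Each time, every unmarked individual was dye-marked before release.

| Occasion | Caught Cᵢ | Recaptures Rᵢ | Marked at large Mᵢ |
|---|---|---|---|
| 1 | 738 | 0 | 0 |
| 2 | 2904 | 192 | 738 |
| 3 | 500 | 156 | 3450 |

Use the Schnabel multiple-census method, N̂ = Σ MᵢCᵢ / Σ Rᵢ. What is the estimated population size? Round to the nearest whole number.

N ≈ 11,115

Σ MᵢCᵢ = 0·738 + 738·2904 + 3450·500 = 0 + 2143152 + 1725000 = 3868152
Σ Rᵢ = 0 + 192 + 156 = 348
N̂ = 3868152 / 348 ≈ 11115.4 → 11115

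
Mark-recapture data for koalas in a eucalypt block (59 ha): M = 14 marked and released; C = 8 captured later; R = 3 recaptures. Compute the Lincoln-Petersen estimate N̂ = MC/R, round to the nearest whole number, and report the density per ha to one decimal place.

N̂ = 14·8/3 = 112/3 ≈ 37.3 → 37
Density = N̂ / area = 37 / 59 ≈ 0.63 → 0.6 per ha

density ≈ 0.6 koalas per ha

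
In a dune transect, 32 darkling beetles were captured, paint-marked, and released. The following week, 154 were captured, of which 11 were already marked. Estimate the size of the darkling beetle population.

N = 448

The marked fraction in the recapture sample should equal the marked fraction in the population: 11/154 = 32/N.
N = (32 × 154) / 11 = 4928 / 11 = 448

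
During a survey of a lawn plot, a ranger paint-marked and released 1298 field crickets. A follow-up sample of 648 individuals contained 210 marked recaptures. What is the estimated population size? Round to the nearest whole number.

If marked individuals mix randomly, R/C ≈ M/N, giving N ≈ M·C/R.
N = (1298 × 648) / 210 = 841104 / 210 ≈ 4005.3 → 4005

N ≈ 4005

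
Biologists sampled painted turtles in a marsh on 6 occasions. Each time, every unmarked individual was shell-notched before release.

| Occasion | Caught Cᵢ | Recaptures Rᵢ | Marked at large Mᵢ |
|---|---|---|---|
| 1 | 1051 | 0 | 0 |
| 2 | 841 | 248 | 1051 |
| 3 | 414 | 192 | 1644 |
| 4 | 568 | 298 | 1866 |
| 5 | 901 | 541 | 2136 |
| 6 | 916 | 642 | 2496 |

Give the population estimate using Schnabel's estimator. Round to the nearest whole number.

Σ MᵢCᵢ = 0·1051 + 1051·841 + 1644·414 + 1866·568 + 2136·901 + 2496·916 = 0 + 883891 + 680616 + 1059888 + 1924536 + 2286336 = 6835267
Σ Rᵢ = 0 + 248 + 192 + 298 + 541 + 642 = 1921
N̂ = 6835267 / 1921 ≈ 3558.2 → 3558

N ≈ 3558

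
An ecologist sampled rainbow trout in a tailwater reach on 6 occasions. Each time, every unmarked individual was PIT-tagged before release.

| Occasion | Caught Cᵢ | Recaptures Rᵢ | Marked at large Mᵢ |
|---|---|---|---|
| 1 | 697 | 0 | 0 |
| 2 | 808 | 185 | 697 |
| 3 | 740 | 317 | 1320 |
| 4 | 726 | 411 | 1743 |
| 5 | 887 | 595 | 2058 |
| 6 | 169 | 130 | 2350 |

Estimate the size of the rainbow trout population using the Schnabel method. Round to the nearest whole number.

Σ MᵢCᵢ = 0·697 + 697·808 + 1320·740 + 1743·726 + 2058·887 + 2350·169 = 0 + 563176 + 976800 + 1265418 + 1825446 + 397150 = 5027990
Σ Rᵢ = 0 + 185 + 317 + 411 + 595 + 130 = 1638
N̂ = 5027990 / 1638 ≈ 3069.6 → 3070

N ≈ 3070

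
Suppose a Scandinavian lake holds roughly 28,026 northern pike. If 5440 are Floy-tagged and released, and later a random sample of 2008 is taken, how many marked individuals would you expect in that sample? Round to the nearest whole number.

expected recaptures ≈ 390

The marked fraction of the population is 5440/28026, so in a sample of 2008 expect C·(M/N) marked.
E[R] = 5440 × 2008 / 28026 = 10923520 / 28026 ≈ 389.8 → 390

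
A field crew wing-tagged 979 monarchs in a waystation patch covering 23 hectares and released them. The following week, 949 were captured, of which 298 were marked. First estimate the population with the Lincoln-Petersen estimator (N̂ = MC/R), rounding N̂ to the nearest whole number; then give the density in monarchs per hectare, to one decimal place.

N̂ = 979·949/298 = 929071/298 ≈ 3117.7 → 3118
Density = N̂ / area = 3118 / 23 ≈ 135.57 → 135.6 per hectare

density ≈ 135.6 monarchs per hectare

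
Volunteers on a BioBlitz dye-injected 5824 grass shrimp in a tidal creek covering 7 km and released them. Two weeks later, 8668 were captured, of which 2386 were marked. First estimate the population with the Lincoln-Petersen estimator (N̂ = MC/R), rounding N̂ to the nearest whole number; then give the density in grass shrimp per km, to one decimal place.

density ≈ 3022.6 grass shrimp per km

N̂ = 5824·8668/2386 = 50482432/2386 ≈ 21157.8 → 21158
Density = N̂ / area = 21158 / 7 ≈ 3022.57 → 3022.6 per km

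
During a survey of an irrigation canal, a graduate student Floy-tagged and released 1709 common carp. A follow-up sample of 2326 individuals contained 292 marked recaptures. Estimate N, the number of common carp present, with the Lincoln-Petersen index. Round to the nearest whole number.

N ≈ 13,613

Lincoln-Petersen assumes M/N = R/C, so N = M·C / R.
N = (1709 × 2326) / 292 = 3975134 / 292 ≈ 13613.47 → 13613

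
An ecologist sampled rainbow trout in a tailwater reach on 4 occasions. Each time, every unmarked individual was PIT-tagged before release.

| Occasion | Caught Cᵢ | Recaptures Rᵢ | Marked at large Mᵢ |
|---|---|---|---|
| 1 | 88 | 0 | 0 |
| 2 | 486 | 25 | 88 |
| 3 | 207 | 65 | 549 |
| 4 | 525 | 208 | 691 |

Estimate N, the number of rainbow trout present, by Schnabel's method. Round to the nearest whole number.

Σ MᵢCᵢ = 0·88 + 88·486 + 549·207 + 691·525 = 0 + 42768 + 113643 + 362775 = 519186
Σ Rᵢ = 0 + 25 + 65 + 208 = 298
N̂ = 519186 / 298 ≈ 1742.2 → 1742

N ≈ 1742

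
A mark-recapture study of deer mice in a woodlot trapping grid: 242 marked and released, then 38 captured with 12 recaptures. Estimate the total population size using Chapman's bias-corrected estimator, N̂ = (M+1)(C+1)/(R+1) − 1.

N = 728

N̂ = (242+1)(38+1)/(12+1) − 1 = 243·39/13 − 1
= 9477/13 − 1 = 729 − 1 = 728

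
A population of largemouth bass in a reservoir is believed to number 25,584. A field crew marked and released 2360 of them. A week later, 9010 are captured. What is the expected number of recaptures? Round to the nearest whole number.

The marked fraction of the population is 2360/25584, so in a sample of 9010 expect C·(M/N) marked.
E[R] = 2360 × 9010 / 25584 = 21263600 / 25584 ≈ 831.1 → 831

expected recaptures ≈ 831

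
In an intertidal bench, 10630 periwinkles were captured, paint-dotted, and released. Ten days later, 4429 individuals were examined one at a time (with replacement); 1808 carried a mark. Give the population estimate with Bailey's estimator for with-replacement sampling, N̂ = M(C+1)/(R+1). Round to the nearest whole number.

N ≈ 26,031

N̂ = 10630·(4429+1)/(1808+1) = 10630·4430/1809 = 47090900/1809 ≈ 26031.45 → 26031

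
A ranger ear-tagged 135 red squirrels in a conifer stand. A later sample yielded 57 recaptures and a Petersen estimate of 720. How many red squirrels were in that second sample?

From N = M·C/R: C = N·R / M = 720·57 / 135 = 41040 / 135 = 304.

C = 304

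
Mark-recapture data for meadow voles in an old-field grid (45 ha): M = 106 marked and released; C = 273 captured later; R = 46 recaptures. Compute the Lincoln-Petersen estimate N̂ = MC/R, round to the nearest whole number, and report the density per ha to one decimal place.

N̂ = 106·273/46 = 28938/46 ≈ 629.1 → 629
Density = N̂ / area = 629 / 45 ≈ 13.98 → 14.0 per ha

density ≈ 14.0 meadow voles per ha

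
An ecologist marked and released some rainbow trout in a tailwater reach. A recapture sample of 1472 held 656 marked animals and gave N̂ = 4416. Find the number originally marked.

M = 1968

From N = M·C/R: M = N·R / C = 4416·656 / 1472 = 2896896 / 1472 = 1968.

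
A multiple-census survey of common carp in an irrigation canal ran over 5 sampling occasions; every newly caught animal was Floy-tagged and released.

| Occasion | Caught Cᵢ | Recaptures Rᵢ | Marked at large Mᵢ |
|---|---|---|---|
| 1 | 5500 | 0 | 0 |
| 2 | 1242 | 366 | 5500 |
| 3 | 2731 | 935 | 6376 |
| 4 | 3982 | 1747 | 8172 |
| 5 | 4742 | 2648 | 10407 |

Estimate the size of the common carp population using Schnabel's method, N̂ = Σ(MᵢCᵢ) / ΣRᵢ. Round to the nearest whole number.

N ≈ 18,633

Σ MᵢCᵢ = 0·5500 + 5500·1242 + 6376·2731 + 8172·3982 + 10407·4742 = 0 + 6831000 + 17412856 + 32540904 + 49349994 = 106134754
Σ Rᵢ = 0 + 366 + 935 + 1747 + 2648 = 5696
N̂ = 106134754 / 5696 ≈ 18633.2 → 18633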